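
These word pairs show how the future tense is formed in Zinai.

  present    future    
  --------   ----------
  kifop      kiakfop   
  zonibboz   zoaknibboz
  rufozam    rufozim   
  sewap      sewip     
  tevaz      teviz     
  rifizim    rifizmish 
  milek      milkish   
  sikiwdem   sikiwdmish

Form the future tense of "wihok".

kifop and sewap both end in -p yet inflect differently (kiakfop, sewip), so the final letter is not what conditions the rule; the last vowel is.
"wihok" has last vowel 'o'. The stems whose last vowel is 'o' (kifop → kiakfop, zonibboz → zoaknibboz) insert -ak- after the first vowel.
So wihok → wiakhok.

wiakhok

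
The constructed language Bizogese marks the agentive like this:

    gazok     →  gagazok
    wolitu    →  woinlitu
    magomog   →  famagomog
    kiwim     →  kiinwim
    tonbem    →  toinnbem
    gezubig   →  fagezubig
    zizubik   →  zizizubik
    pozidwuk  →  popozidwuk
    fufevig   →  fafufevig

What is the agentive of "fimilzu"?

zizubik and fufevig both have last vowel 'i' yet inflect differently (zizizubik, fafufevig), so the last vowel is not what conditions the rule; the final letter is.
"fimilzu" ends in -u. The one such stem in the data (wolitu → woinlitu) inserts -in- after the first vowel (as do tonbem, kiwim), so the same rule applies.
The other patterns: stems ending in -k repeat the first consonant+vowel as a prefix; stems ending in -g add the prefix fa-.
So fimilzu → fiinmilzu.

fiinmilzu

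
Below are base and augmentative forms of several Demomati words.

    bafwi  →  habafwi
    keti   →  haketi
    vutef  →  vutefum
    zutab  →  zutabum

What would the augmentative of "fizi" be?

bafwi and vutef both have 2 vowels yet inflect differently (habafwi, vutefum), so the number of vowels is not what conditions the rule; the final letter is.
"fizi" ends in -i. The stems ending in -i (bafwi → habafwi, keti → haketi) add the prefix ha-.
So fizi → hafizi.

hafizi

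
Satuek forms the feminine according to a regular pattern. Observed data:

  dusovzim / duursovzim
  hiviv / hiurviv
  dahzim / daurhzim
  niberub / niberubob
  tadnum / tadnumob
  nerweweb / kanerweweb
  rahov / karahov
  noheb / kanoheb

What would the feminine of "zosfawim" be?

dusovzim and tadnum both end in -m yet inflect differently (duursovzim, tadnumob), so the final letter is not what conditions the rule; the last vowel is.
"zosfawim" has last vowel 'i'. The stems whose last vowel is 'i' (dusovzim → duursovzim, hiviv → hiurviv, dahzim → daurhzim) insert -ur- after the first vowel.
The other patterns: stems whose last vowel is 'u' add -ob; stems whose last vowel is 'e' or 'o' add the prefix ka-.
So zosfawim → zoursfawim.

zoursfawim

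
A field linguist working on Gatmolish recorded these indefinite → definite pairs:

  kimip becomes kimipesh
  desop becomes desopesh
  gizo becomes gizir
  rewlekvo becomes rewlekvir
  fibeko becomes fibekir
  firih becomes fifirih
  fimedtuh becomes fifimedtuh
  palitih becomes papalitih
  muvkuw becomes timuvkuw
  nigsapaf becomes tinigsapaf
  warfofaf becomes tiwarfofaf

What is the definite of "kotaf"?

tikotaf

desop and gizo both have last vowel 'o' yet inflect differently (desopesh, gizir), so the last vowel is not what conditions the rule; the final letter is.
"kotaf" ends in -f. The stems ending in -f (nigsapaf → tinigsapaf, warfofaf → tiwarfofaf) add the prefix ti-.
So kotaf → tikotaf.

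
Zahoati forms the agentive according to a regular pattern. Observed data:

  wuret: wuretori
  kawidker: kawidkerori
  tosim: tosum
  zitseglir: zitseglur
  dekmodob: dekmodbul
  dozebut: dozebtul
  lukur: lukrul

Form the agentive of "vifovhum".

"vifovhum" has last vowel 'u'. The stems whose last vowel is 'u' (dozebut → dozebtul, lukur → lukrul) delete the last vowel and add -ul.
So vifovhum → vifovhmul.

vifovhmul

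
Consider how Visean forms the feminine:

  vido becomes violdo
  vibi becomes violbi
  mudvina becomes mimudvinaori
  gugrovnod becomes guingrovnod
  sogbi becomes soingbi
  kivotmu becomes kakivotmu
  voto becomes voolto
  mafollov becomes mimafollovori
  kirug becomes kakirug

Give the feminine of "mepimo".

"mepimo" begins with m-. The stems beginning with m- (mudvina → mimudvinaori, mafollov → mimafollovori) add mi- … -ori around the stem.
The other patterns: stems beginning with k- add the prefix ka-; stems beginning with v- insert -ol- after the first vowel; stems beginning with g- or s- insert -in- after the first vowel.
So mepimo → mimepimoori.

mimepimoori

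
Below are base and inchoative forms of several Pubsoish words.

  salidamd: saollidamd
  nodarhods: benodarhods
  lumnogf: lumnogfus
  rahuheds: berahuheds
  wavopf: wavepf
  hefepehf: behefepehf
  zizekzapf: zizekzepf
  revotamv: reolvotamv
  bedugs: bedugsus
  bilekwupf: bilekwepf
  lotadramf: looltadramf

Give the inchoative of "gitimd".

lumnogf and lotadramf both end in -f yet inflect differently (lumnogfus, looltadramf), so the final letter is not what conditions the rule; the second-to-last letter is.
"gitimd" has second-to-last letter 'm'. The stems whose second-to-last letter is 'm' (revotamv → reolvotamv, salidamd → saollidamd, lotadramf → looltadramf) insert -ol- after the first vowel.
So gitimd → gioltimd.

gioltimd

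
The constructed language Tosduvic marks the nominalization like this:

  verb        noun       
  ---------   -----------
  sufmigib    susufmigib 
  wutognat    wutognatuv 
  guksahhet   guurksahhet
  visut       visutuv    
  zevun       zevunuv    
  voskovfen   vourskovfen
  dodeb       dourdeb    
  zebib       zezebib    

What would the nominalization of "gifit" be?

zebib and dodeb both end in -b yet inflect differently (zezebib, dourdeb), so the final letter is not what conditions the rule; the last vowel is.
"gifit" has last vowel 'i'. The stems whose last vowel is 'i' (zebib → zezebib, sufmigib → susufmigib) repeat the first consonant+vowel as a prefix.
The other patterns: stems whose last vowel is 'e' insert -ur- after the first vowel; stems whose last vowel is 'a' or 'u' add -uv.
So gifit → gigifit.

gigifit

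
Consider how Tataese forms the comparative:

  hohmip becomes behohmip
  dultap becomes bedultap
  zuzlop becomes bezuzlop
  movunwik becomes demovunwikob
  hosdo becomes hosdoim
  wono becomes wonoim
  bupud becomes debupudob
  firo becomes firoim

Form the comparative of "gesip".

begesip

zuzlop and firo both have last vowel 'o' yet inflect differently (bezuzlop, firoim), so the last vowel is not what conditions the rule; the final letter is.
"gesip" ends in -p. The stems ending in -p (hohmip → behohmip, zuzlop → bezuzlop, dultap → bedultap) add the prefix be-.
The other patterns: stems ending in -o add -im; stems ending in -d or -k add de- … -ob around the stem.
So gesip → begesip.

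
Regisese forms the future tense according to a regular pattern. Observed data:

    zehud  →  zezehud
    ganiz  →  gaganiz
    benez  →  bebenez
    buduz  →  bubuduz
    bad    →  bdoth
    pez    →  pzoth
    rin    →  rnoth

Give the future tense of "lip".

pez and ganiz both end in -z yet inflect differently (pzoth, gaganiz), so the final letter is not what conditions the rule; the number of vowels is.
"lip" has 1 vowel. The stems with 1 vowel (rin → rnoth, bad → bdoth, pez → pzoth) delete the last vowel and add -oth.
The other pattern: stems with 2 vowels repeat the first consonant+vowel as a prefix.
So lip → lpoth.

lpoth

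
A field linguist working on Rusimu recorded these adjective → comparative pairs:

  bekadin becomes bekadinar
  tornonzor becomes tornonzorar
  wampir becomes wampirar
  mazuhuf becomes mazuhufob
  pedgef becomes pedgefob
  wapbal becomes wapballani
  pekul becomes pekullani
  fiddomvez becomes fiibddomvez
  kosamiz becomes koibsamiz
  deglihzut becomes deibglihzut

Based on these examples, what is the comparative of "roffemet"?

roibffemet

mazuhuf and pekul both have last vowel 'u' yet inflect differently (mazuhufob, pekullani), so the last vowel is not what conditions the rule; the final letter is.
"roffemet" ends in -t. The one such stem in the data (deglihzut → deibglihzut) inserts -ib- after the first vowel (as do fiddomvez, kosamiz), so the same rule applies.
So roffemet → roibffemet.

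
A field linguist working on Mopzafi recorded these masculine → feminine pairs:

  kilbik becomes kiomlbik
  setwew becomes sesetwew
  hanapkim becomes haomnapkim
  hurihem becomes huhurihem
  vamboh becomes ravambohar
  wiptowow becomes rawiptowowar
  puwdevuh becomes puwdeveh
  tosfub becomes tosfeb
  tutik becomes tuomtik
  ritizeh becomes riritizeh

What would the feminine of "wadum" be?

wadem

vamboh and puwdevuh both end in -h yet inflect differently (ravambohar, puwdeveh), so the final letter is not what conditions the rule; the last vowel is.
"wadum" has last vowel 'u'. The stems whose last vowel is 'u' (puwdevuh → puwdeveh, tosfub → tosfeb) change the last vowel to 'e'.
The other patterns: stems whose last vowel is 'o' add ra- … -ar around the stem; stems whose last vowel is 'e' repeat the first consonant+vowel as a prefix; stems whose last vowel is 'i' insert -om- after the first vowel.
So wadum → wadem.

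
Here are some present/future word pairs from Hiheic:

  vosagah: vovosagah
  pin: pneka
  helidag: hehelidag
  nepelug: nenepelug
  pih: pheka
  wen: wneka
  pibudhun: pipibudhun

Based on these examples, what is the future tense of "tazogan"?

tatazogan

vosagah and pih both end in -h yet inflect differently (vovosagah, pheka), so the final letter is not what conditions the rule; the number of vowels is.
"tazogan" has 3 vowels. The stems with 3 vowels (nepelug → nenepelug, pibudhun → pipibudhun, vosagah → vovosagah) repeat the first consonant+vowel as a prefix.
So tazogan → tatazogan.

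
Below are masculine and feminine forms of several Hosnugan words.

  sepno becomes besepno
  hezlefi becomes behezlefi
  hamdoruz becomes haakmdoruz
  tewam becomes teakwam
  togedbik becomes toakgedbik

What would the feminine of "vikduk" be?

togedbik and hezlefi both have last vowel 'i' yet inflect differently (toakgedbik, behezlefi), so the last vowel is not what conditions the rule; whether the stem ends in a vowel or a consonant is.
"vikduk" ends in a consonant. The stems ending in a consonant (tewam → teakwam, hamdoruz → haakmdoruz, togedbik → toakgedbik) insert -ak- after the first vowel.
So vikduk → viakkduk.

viakkduk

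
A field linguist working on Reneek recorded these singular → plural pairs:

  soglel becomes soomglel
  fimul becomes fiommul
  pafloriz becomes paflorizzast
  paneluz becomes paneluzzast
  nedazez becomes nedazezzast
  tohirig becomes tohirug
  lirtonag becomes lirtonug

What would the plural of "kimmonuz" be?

fimul and paneluz both have last vowel 'u' yet inflect differently (fiommul, paneluzzast), so the last vowel is not what conditions the rule; the final letter is.
"kimmonuz" ends in -z. The stems ending in -z (pafloriz → paflorizzast, paneluz → paneluzzast, nedazez → nedazezzast) double the final consonant and add -ast.
So kimmonuz → kimmonuzzast.

kimmonuzzast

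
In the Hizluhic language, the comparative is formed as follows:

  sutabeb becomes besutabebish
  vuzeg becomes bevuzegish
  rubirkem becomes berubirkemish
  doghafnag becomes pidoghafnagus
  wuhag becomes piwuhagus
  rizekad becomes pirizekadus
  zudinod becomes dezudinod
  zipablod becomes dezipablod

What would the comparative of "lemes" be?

belemesish

"lemes" has last vowel 'e'. The stems whose last vowel is 'e' (sutabeb → besutabebish, vuzeg → bevuzegish, rubirkem → berubirkemish) add be- … -ish around the stem.
The other patterns: stems whose last vowel is 'a' add pi- … -us around the stem; stems whose last vowel is 'o' add the prefix de-.
So lemes → belemesish.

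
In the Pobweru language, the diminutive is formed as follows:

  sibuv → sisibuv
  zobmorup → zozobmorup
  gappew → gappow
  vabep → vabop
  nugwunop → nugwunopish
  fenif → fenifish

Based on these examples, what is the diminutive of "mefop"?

mefopish

zobmorup and vabep both end in -p yet inflect differently (zozobmorup, vabop), so the final letter is not what conditions the rule; the last vowel is.
"mefop" has last vowel 'o'. The one such stem in the data (nugwunop → nugwunopish) adds -ish, so the same rule applies.
The other patterns: stems whose last vowel is 'u' repeat the first consonant+vowel as a prefix; stems whose last vowel is 'e' change the last vowel to 'o'.
So mefop → mefopish.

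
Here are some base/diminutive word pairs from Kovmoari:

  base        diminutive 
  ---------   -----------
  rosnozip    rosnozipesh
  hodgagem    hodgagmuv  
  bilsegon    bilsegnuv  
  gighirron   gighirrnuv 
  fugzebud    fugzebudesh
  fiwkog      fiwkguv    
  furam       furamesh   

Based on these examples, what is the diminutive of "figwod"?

figwduv

hodgagem and furam both end in -m yet inflect differently (hodgagmuv, furamesh), so the final letter is not what conditions the rule; the last vowel is.
"figwod" has last vowel 'o'. The stems whose last vowel is 'o' (gighirron → gighirrnuv, fiwkog → fiwkguv, bilsegon → bilsegnuv) delete the last vowel and add -uv.
The other pattern: stems whose last vowel is 'a', 'i' or 'u' add -esh.
So figwod → figwduv.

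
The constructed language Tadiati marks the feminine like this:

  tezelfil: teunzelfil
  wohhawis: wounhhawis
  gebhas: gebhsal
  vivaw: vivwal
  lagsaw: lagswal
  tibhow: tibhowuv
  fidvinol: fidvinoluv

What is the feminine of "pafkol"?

pafkoluv

wohhawis and gebhas both end in -s yet inflect differently (wounhhawis, gebhsal), so the final letter is not what conditions the rule; the last vowel is.
"pafkol" has last vowel 'o'. The stems whose last vowel is 'o' (tibhow → tibhowuv, fidvinol → fidvinoluv) add -uv.
The other patterns: stems whose last vowel is 'i' insert -un- after the first vowel; stems whose last vowel is 'a' delete the last vowel and add -al.
So pafkol → pafkoluv.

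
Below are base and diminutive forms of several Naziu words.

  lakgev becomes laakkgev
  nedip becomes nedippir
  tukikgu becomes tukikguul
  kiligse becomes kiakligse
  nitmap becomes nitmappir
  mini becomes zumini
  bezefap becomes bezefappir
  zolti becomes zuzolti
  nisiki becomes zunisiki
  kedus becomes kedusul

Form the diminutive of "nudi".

zunudi

mini and nedip both have last vowel 'i' yet inflect differently (zumini, nedippir), so the last vowel is not what conditions the rule; the final letter is.
"nudi" ends in -i. The stems ending in -i (mini → zumini, nisiki → zunisiki, zolti → zuzolti) add the prefix zu-.
The other patterns: stems ending in -s or -u add -ul; stems ending in -p double the final consonant and add -ir; stems ending in -e or -v insert -ak- after the first vowel.
So nudi → zunudi.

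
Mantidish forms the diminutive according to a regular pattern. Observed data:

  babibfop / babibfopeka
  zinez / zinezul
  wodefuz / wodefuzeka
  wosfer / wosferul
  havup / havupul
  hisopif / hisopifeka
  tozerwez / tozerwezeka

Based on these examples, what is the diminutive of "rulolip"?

zinez and wodefuz both end in -z yet inflect differently (zinezul, wodefuzeka), so the final letter is not what conditions the rule; the number of vowels is.
"rulolip" has 3 vowels. The stems with 3 vowels (wodefuz → wodefuzeka, hisopif → hisopifeka, babibfop → babibfopeka) add -eka.
The other pattern: stems with 2 vowels add -ul.
So rulolip → rulolipeka.

rulolipeka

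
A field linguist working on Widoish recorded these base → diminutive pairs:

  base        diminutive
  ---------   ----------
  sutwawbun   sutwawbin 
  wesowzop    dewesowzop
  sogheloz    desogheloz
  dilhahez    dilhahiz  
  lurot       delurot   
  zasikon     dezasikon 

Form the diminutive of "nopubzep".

nopubzip

"nopubzep" has last vowel 'e'. The one such stem in the data (dilhahez → dilhahiz) changes the last vowel to 'i' (as does sutwawbun), so the same rule applies.
So nopubzep → nopubzip.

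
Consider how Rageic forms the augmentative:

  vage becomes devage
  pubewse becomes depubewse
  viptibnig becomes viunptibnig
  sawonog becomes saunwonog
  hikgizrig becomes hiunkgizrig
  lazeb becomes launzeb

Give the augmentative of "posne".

deposne

vage and lazeb both have last vowel 'e' yet inflect differently (devage, launzeb), so the last vowel is not what conditions the rule; the final letter is.
"posne" ends in -e. The stems ending in -e (vage → devage, pubewse → depubewse) add the prefix de-.
The other pattern: stems ending in -b or -g insert -un- after the first vowel.
So posne → deposne.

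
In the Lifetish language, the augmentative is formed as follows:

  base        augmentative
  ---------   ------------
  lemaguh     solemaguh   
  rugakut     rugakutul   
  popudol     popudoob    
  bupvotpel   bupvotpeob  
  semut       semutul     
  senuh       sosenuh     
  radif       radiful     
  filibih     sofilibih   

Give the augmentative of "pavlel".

pavleob

senuh and rugakut both have last vowel 'u' yet inflect differently (sosenuh, rugakutul), so the last vowel is not what conditions the rule; the final letter is.
"pavlel" ends in -l. The stems ending in -l (bupvotpel → bupvotpeob, popudol → popudoob) drop the final letter and add -ob.
The other patterns: stems ending in -h add the prefix so-; stems ending in -f or -t add -ul.
So pavlel → pavleob.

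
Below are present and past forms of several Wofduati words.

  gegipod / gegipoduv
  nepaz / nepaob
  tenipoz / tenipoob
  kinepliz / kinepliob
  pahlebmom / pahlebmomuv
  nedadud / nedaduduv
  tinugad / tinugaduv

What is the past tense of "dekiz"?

"dekiz" ends in -z. The stems ending in -z (nepaz → nepaob, kinepliz → kinepliob, tenipoz → tenipoob) drop the final letter and add -ob.
So dekiz → dekiob.

dekiob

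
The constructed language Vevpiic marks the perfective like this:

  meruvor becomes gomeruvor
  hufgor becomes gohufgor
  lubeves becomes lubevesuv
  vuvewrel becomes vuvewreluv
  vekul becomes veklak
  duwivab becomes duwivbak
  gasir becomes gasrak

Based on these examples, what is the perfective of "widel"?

wideluv

"widel" has last vowel 'e'. The stems whose last vowel is 'e' (lubeves → lubevesuv, vuvewrel → vuvewreluv) add -uv.
So widel → wideluv.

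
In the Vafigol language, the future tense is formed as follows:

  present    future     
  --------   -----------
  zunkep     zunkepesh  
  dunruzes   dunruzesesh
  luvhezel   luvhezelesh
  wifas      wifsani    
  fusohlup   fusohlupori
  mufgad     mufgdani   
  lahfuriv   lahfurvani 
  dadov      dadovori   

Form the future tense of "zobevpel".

dadov and lahfuriv both end in -v yet inflect differently (dadovori, lahfurvani), so the final letter is not what conditions the rule; the last vowel is.
"zobevpel" has last vowel 'e'. The stems whose last vowel is 'e' (luvhezel → luvhezelesh, zunkep → zunkepesh, dunruzes → dunruzesesh) add -esh.
The other patterns: stems whose last vowel is 'o' or 'u' add -ori; stems whose last vowel is 'a' or 'i' delete the last vowel and add -ani.
So zobevpel → zobevpelesh.

zobevpelesh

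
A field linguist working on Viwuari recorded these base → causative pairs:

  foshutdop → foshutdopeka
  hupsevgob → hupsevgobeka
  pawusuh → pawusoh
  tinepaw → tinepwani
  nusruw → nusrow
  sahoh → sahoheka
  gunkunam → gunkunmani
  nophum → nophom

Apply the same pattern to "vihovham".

"vihovham" has last vowel 'a'. The stems whose last vowel is 'a' (gunkunam → gunkunmani, tinepaw → tinepwani) delete the last vowel and add -ani.
The other patterns: stems whose last vowel is 'u' change the last vowel to 'o'; stems whose last vowel is 'o' add -eka.
So vihovham → vihovhmani.

vihovhmani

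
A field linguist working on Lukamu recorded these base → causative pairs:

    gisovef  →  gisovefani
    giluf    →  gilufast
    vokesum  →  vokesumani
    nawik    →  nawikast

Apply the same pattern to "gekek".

gekekast

giluf and gisovef both end in -f yet inflect differently (gilufast, gisovefani), so the final letter is not what conditions the rule; the number of vowels is.
"gekek" has 2 vowels. The stems with 2 vowels (nawik → nawikast, giluf → gilufast) add -ast.
So gekek → gekekast.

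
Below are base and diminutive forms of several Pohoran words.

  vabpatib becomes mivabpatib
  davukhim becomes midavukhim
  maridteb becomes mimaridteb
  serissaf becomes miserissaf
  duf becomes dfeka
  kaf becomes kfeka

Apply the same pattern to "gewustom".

serissaf and duf both end in -f yet inflect differently (miserissaf, dfeka), so the final letter is not what conditions the rule; the number of vowels is.
"gewustom" has 3 vowels. The stems with 3 vowels (vabpatib → mivabpatib, davukhim → midavukhim, maridteb → mimaridteb) add the prefix mi-.
So gewustom → migewustom.

migewustom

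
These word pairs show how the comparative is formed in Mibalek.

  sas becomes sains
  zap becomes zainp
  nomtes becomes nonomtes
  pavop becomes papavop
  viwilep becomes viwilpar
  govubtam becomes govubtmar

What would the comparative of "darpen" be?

sas and nomtes both end in -s yet inflect differently (sains, nonomtes), so the final letter is not what conditions the rule; the number of vowels is.
"darpen" has 2 vowels. The stems with 2 vowels (nomtes → nonomtes, pavop → papavop) repeat the first consonant+vowel as a prefix.
The other patterns: stems with 1 vowel insert -in- after the first vowel; stems with 3 vowels delete the last vowel and add -ar.
So darpen → dadarpen.

dadarpen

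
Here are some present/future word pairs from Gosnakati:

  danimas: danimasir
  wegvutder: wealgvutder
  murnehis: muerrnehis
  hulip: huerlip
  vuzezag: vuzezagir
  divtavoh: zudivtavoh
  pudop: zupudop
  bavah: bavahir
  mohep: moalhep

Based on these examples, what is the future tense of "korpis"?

danimas and murnehis both end in -s yet inflect differently (danimasir, muerrnehis), so the final letter is not what conditions the rule; the last vowel is.
"korpis" has last vowel 'i'. The stems whose last vowel is 'i' (murnehis → muerrnehis, hulip → huerlip) insert -er- after the first vowel.
The other patterns: stems whose last vowel is 'a' add -ir; stems whose last vowel is 'e' insert -al- after the first vowel; stems whose last vowel is 'o' add the prefix zu-.
So korpis → koerrpis.

koerrpis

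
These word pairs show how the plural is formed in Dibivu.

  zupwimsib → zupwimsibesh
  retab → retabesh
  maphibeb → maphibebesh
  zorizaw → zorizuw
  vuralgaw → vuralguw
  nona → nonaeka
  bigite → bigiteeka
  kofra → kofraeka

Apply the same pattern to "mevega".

retab and zorizaw both have last vowel 'a' yet inflect differently (retabesh, zorizuw), so the last vowel is not what conditions the rule; the final letter is.
"mevega" ends in -a. The stems ending in -a (nona → nonaeka, kofra → kofraeka) add -eka.
So mevega → mevegaeka.

mevegaeka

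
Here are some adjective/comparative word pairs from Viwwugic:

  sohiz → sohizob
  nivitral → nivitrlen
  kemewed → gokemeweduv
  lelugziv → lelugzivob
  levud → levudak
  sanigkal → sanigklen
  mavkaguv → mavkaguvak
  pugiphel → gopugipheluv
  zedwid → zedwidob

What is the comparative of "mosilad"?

mosilden

kemewed and levud both end in -d yet inflect differently (gokemeweduv, levudak), so the final letter is not what conditions the rule; the last vowel is.
"mosilad" has last vowel 'a'. The stems whose last vowel is 'a' (sanigkal → sanigklen, nivitral → nivitrlen) delete the last vowel and add -en.
The other patterns: stems whose last vowel is 'e' add go- … -uv around the stem; stems whose last vowel is 'u' add -ak; stems whose last vowel is 'i' add -ob.
So mosilad → mosilden.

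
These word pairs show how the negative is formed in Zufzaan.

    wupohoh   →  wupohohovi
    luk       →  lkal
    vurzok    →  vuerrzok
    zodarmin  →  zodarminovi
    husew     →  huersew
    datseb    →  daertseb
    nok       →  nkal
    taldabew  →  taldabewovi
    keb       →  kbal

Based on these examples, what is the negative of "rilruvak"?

luk and vurzok both end in -k yet inflect differently (lkal, vuerrzok), so the final letter is not what conditions the rule; the number of vowels is.
"rilruvak" has 3 vowels. The stems with 3 vowels (wupohoh → wupohohovi, zodarmin → zodarminovi, taldabew → taldabewovi) add -ovi.
The other patterns: stems with 1 vowel delete the last vowel and add -al; stems with 2 vowels insert -er- after the first vowel.
So rilruvak → rilruvakovi.

rilruvakovi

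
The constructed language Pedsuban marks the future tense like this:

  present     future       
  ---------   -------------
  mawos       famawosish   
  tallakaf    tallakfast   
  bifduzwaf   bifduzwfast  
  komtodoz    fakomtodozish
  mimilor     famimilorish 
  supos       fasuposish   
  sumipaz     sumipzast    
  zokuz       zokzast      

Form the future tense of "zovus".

zovsast

komtodoz and sumipaz both end in -z yet inflect differently (fakomtodozish, sumipzast), so the final letter is not what conditions the rule; the last vowel is.
"zovus" has last vowel 'u'. The one such stem in the data (zokuz → zokzast) deletes the last vowel and adds -ast (as do tallakaf, sumipaz), so the same rule applies.
So zovus → zovsast.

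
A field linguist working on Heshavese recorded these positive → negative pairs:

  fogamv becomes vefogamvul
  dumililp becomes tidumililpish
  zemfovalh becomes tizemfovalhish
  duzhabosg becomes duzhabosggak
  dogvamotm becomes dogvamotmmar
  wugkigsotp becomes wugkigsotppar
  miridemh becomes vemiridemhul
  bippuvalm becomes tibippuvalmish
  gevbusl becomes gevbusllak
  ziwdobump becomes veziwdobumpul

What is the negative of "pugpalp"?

tipugpalpish

dogvamotm and bippuvalm both end in -m yet inflect differently (dogvamotmmar, tibippuvalmish), so the final letter is not what conditions the rule; the second-to-last letter is.
"pugpalp" has second-to-last letter 'l'. The stems whose second-to-last letter is 'l' (bippuvalm → tibippuvalmish, zemfovalh → tizemfovalhish, dumililp → tidumililpish) add ti- … -ish around the stem.
So pugpalp → tipugpalpish.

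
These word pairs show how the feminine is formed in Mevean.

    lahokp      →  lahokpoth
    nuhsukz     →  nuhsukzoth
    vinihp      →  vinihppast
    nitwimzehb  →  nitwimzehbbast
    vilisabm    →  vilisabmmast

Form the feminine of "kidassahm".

kidassahmmast

lahokp and vinihp both end in -p yet inflect differently (lahokpoth, vinihppast), so the final letter is not what conditions the rule; the second-to-last letter is.
"kidassahm" has second-to-last letter 'h'. The stems whose second-to-last letter is 'h' (vinihp → vinihppast, nitwimzehb → nitwimzehbbast) double the final consonant and add -ast.
The other pattern: stems whose second-to-last letter is 'k' add -oth.
So kidassahm → kidassahmmast.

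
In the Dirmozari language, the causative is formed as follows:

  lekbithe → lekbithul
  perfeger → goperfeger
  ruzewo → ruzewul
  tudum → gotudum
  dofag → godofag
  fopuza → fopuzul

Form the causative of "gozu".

gozul

"gozu" ends in a vowel. The stems ending in a vowel (fopuza → fopuzul, ruzewo → ruzewul, lekbithe → lekbithul) drop the final letter and add -ul.
The other pattern: stems ending in a consonant add the prefix go-.
So gozu → gozul.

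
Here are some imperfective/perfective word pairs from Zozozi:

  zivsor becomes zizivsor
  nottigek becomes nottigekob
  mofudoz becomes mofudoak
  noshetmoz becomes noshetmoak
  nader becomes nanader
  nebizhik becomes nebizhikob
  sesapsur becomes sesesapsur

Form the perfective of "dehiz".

mofudoz and zivsor both have last vowel 'o' yet inflect differently (mofudoak, zizivsor), so the last vowel is not what conditions the rule; the final letter is.
"dehiz" ends in -z. The stems ending in -z (mofudoz → mofudoak, noshetmoz → noshetmoak) drop the final letter and add -ak.
So dehiz → dehiak.

dehiak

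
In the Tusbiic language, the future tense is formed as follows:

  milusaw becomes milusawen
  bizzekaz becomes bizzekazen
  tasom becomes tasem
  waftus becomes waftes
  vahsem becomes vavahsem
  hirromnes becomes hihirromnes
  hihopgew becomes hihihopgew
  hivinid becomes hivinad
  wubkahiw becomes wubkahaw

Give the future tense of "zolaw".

zolawen

tasom and vahsem both end in -m yet inflect differently (tasem, vavahsem), so the final letter is not what conditions the rule; the last vowel is.
"zolaw" has last vowel 'a'. The stems whose last vowel is 'a' (milusaw → milusawen, bizzekaz → bizzekazen) add -en.
So zolaw → zolawen.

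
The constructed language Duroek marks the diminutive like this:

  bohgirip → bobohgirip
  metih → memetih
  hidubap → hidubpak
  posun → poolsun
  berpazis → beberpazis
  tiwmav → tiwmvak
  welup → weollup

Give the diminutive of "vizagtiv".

vivizagtiv

welup and bohgirip both end in -p yet inflect differently (weollup, bobohgirip), so the final letter is not what conditions the rule; the last vowel is.
"vizagtiv" has last vowel 'i'. The stems whose last vowel is 'i' (metih → memetih, bohgirip → bobohgirip, berpazis → beberpazis) repeat the first consonant+vowel as a prefix.
The other patterns: stems whose last vowel is 'u' insert -ol- after the first vowel; stems whose last vowel is 'a' delete the last vowel and add -ak.
So vizagtiv → vivizagtiv.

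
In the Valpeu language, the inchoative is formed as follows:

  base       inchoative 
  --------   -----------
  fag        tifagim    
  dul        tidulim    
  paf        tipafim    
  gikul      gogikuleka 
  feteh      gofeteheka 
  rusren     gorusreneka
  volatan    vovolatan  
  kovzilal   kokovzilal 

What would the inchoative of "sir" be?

dul and gikul both end in -l yet inflect differently (tidulim, gogikuleka), so the final letter is not what conditions the rule; the number of vowels is.
"sir" has 1 vowel. The stems with 1 vowel (fag → tifagim, dul → tidulim, paf → tipafim) add ti- … -im around the stem.
So sir → tisirim.

tisirim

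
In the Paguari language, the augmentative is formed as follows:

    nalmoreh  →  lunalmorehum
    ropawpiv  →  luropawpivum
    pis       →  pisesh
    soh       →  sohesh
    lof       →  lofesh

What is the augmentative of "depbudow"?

nalmoreh and soh both end in -h yet inflect differently (lunalmorehum, sohesh), so the final letter is not what conditions the rule; the number of vowels is.
"depbudow" has 3 vowels. The stems with 3 vowels (nalmoreh → lunalmorehum, ropawpiv → luropawpivum) add lu- … -um around the stem.
So depbudow → ludepbudowum.

ludepbudowum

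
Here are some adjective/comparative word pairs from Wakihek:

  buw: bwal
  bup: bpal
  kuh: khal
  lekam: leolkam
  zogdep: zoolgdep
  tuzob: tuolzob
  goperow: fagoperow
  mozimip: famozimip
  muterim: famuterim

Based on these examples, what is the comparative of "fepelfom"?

fafepelfom

"fepelfom" has 3 vowels. The stems with 3 vowels (goperow → fagoperow, mozimip → famozimip, muterim → famuterim) add the prefix fa-.
The other patterns: stems with 1 vowel delete the last vowel and add -al; stems with 2 vowels insert -ol- after the first vowel.
So fepelfom → fafepelfom.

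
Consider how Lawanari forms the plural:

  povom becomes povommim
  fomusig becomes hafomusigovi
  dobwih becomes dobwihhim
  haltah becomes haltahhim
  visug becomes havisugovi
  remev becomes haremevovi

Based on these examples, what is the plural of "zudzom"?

dobwih and fomusig both have last vowel 'i' yet inflect differently (dobwihhim, hafomusigovi), so the last vowel is not what conditions the rule; the final letter is.
"zudzom" ends in -m. The one such stem in the data (povom → povommim) doubles the final consonant and adds -im (as do haltah, dobwih), so the same rule applies.
So zudzom → zudzommim.

zudzommim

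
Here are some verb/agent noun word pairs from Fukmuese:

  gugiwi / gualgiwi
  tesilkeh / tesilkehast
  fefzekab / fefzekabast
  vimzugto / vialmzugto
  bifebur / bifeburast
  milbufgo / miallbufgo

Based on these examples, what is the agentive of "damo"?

daalmo

fefzekab and milbufgo both have 3 vowels yet inflect differently (fefzekabast, miallbufgo), so the number of vowels is not what conditions the rule; whether the stem ends in a vowel or a consonant is.
"damo" ends in a vowel. The stems ending in a vowel (milbufgo → miallbufgo, gugiwi → gualgiwi, vimzugto → vialmzugto) insert -al- after the first vowel.
The other pattern: stems ending in a consonant add -ast.
So damo → daalmo.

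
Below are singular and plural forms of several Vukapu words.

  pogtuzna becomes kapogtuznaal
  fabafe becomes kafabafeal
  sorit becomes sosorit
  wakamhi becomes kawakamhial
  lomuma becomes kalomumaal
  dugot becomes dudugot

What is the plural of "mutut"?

sorit and wakamhi both have last vowel 'i' yet inflect differently (sosorit, kawakamhial), so the last vowel is not what conditions the rule; whether the stem ends in a vowel or a consonant is.
"mutut" ends in a consonant. The stems ending in a consonant (dugot → dudugot, sorit → sosorit) repeat the first consonant+vowel as a prefix.
The other pattern: stems ending in a vowel add ka- … -al around the stem.
So mutut → mumutut.

mumutut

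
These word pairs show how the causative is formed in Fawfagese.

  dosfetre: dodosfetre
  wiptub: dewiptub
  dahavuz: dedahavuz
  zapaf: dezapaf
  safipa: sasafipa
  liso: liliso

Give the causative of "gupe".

safipa and zapaf both have last vowel 'a' yet inflect differently (sasafipa, dezapaf), so the last vowel is not what conditions the rule; whether the stem ends in a vowel or a consonant is.
"gupe" ends in a vowel. The stems ending in a vowel (safipa → sasafipa, dosfetre → dodosfetre, liso → liliso) repeat the first consonant+vowel as a prefix.
So gupe → gugupe.

gugupe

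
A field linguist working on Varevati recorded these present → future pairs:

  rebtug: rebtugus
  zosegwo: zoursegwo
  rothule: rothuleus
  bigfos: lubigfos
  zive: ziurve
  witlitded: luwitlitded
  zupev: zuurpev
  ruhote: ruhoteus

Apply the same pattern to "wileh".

luwileh

rothule and zive both end in -e yet inflect differently (rothuleus, ziurve), so the final letter is not what conditions the rule; the first letter is.
"wileh" begins with w-. The one such stem in the data (witlitded → luwitlitded) adds the prefix lu-, so the same rule applies.
The other patterns: stems beginning with r- add -us; stems beginning with z- insert -ur- after the first vowel.
So wileh → luwileh.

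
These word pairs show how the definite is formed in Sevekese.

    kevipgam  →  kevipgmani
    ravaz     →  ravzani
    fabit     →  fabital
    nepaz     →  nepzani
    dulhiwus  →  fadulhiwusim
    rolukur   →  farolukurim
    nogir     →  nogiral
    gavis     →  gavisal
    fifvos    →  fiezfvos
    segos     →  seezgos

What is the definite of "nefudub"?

dulhiwus and fifvos both end in -s yet inflect differently (fadulhiwusim, fiezfvos), so the final letter is not what conditions the rule; the last vowel is.
"nefudub" has last vowel 'u'. The stems whose last vowel is 'u' (dulhiwus → fadulhiwusim, rolukur → farolukurim) add fa- … -im around the stem.
So nefudub → fanefudubim.

fanefudubim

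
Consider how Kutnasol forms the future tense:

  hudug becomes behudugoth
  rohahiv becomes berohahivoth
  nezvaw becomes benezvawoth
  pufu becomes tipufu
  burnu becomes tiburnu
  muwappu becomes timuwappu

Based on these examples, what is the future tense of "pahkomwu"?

hudug and pufu both have last vowel 'u' yet inflect differently (behudugoth, tipufu), so the last vowel is not what conditions the rule; whether the stem ends in a vowel or a consonant is.
"pahkomwu" ends in a vowel. The stems ending in a vowel (pufu → tipufu, burnu → tiburnu, muwappu → timuwappu) add the prefix ti-.
The other pattern: stems ending in a consonant add be- … -oth around the stem.
So pahkomwu → tipahkomwu.

tipahkomwu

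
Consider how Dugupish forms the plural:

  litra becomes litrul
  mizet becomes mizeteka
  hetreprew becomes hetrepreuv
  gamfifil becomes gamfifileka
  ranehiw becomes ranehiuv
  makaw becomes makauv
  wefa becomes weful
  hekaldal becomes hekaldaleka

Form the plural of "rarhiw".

rarhiuv

makaw and litra both have last vowel 'a' yet inflect differently (makauv, litrul), so the last vowel is not what conditions the rule; the final letter is.
"rarhiw" ends in -w. The stems ending in -w (makaw → makauv, hetreprew → hetrepreuv, ranehiw → ranehiuv) drop the final letter and add -uv.
The other patterns: stems ending in -a drop the final letter and add -ul; stems ending in -l or -t add -eka.
So rarhiw → rarhiuv.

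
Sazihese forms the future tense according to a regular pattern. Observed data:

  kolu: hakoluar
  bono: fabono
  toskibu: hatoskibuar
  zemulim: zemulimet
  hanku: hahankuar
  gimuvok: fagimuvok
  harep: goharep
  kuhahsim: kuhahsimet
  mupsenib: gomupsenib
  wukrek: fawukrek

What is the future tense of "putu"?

kuhahsim and mupsenib both have last vowel 'i' yet inflect differently (kuhahsimet, gomupsenib), so the last vowel is not what conditions the rule; the final letter is.
"putu" ends in -u. The stems ending in -u (hanku → hahankuar, toskibu → hatoskibuar, kolu → hakoluar) add ha- … -ar around the stem.
So putu → haputuar.

haputuar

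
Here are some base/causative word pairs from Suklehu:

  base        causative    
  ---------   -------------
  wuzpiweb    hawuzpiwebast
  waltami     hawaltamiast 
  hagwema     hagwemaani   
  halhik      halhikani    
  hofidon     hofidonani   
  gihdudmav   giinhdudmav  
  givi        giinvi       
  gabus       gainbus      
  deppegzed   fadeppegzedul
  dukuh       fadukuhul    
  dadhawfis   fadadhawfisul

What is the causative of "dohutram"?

waltami and givi both end in -i yet inflect differently (hawaltamiast, giinvi), so the final letter is not what conditions the rule; the first letter is.
"dohutram" begins with d-. The stems beginning with d- (deppegzed → fadeppegzedul, dukuh → fadukuhul, dadhawfis → fadadhawfisul) add fa- … -ul around the stem.
The other patterns: stems beginning with w- add ha- … -ast around the stem; stems beginning with h- add -ani; stems beginning with g- insert -in- after the first vowel.
So dohutram → fadohutramul.

fadohutramul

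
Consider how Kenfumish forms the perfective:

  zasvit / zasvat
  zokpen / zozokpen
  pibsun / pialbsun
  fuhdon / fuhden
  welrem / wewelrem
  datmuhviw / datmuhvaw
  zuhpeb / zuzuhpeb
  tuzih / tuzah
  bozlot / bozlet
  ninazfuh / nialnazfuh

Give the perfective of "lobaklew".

"lobaklew" has last vowel 'e'. The stems whose last vowel is 'e' (zuhpeb → zuzuhpeb, welrem → wewelrem, zokpen → zozokpen) repeat the first consonant+vowel as a prefix.
So lobaklew → lolobaklew.

lolobaklew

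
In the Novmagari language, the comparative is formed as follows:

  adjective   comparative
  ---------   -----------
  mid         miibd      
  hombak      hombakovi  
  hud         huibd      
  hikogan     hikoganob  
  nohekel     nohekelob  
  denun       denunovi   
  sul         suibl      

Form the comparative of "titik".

titikovi

"titik" has 2 vowels. The stems with 2 vowels (denun → denunovi, hombak → hombakovi) add -ovi.
The other patterns: stems with 1 vowel insert -ib- after the first vowel; stems with 3 vowels add -ob.
So titik → titikovi.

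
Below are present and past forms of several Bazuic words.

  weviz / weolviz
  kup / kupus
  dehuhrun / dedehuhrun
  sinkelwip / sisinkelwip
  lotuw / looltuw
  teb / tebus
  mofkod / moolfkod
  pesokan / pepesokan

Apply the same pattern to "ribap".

riolbap

"ribap" has 2 vowels. The stems with 2 vowels (mofkod → moolfkod, lotuw → looltuw, weviz → weolviz) insert -ol- after the first vowel.
So ribap → riolbap.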